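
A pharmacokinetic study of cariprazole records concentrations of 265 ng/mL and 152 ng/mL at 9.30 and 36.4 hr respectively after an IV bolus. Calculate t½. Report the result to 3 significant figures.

k = ln(C₁/C₂) / (t₂ − t₁) = ln(265/152) / (36.4 − 9.30)
  = 0.5558 / 27.10 = 0.02051 hr⁻¹
t½ = ln 2 / k = ln 2 / 0.02051 ≈ 33.8 hours

33.8 hours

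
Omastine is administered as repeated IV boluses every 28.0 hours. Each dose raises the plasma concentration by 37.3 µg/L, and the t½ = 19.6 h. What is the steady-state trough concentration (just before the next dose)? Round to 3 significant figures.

k = ln 2 / 19.6 = 0.03536 h⁻¹
Fraction remaining after one interval: e^(−kτ) = e^(−0.03536 × 28.0) = 0.3715
R = 1 / (1 − 0.3715) = 1.591
Css,max = 37.3 × 1.591 = 59.35 µg/L
Css,min = Css,max × e^(−kτ) = 59.35 × 0.3715 ≈ 22.0 µg/L

22.0 µg/L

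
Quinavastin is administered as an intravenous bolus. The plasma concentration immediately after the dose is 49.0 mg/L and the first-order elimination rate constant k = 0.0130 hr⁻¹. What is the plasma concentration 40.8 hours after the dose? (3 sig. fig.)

C(t) = C₀ e^(−kt) = 49.0 × e^(−0.01300 × 40.8) = 49.0 × e^(−0.5304) = 49.0 × 0.5884 ≈ 28.8 mg/L

28.8 mg/L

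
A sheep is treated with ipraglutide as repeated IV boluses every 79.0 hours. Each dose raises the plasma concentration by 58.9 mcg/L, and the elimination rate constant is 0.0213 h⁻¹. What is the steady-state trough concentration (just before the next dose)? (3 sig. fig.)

Fraction remaining after one interval: e^(−kτ) = e^(−0.02130 × 79.0) = 0.1859
R = 1 / (1 − 0.1859) = 1.228
Css,max = 58.9 × 1.228 = 72.35 mcg/L
Css,min = Css,max × e^(−kτ) = 72.35 × 0.1859 ≈ 13.4 mcg/L

13.4 mcg/L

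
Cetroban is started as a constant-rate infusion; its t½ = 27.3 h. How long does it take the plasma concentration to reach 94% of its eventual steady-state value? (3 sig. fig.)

111 hours

k = ln 2 / 27.3 = 0.02539 h⁻¹
f = 1 − e^(−kt)  ⇒  t = −ln(1 − f) / k
t = −ln(1 − 0.94) / 0.02539 = 2.813 / 0.02539 ≈ 111 hours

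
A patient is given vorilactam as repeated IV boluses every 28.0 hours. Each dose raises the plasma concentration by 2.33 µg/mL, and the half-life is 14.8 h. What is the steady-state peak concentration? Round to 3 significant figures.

k = ln 2 / 14.8 = 0.04683 h⁻¹
Fraction remaining after one interval: e^(−kτ) = e^(−0.04683 × 28.0) = 0.2695
R = 1 / (1 − 0.2695) = 1.369
Css,max = 2.33 × 1.369 ≈ 3.19 µg/mL

3.19 µg/mL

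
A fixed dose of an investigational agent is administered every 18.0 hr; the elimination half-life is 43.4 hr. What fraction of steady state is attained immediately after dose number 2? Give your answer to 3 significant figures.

0.437

k = ln 2 / 43.4 = 0.01597 hr⁻¹
f_n = 1 − e^(−nkτ) = 1 − e^(−2 × 0.01597 × 18.0) = 1 − e^(−0.5750) = 1 − 0.5627 ≈ 0.437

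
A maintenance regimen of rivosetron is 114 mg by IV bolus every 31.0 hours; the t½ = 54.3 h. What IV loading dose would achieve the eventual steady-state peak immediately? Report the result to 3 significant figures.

k = ln 2 / 54.3 = 0.01277 h⁻¹
Accumulation ratio R = 1 / (1 − e^(−kτ)) = 1 / (1 − e^(−0.01277×31.0)) = 1 / (1 − 0.6732) = 3.060
Loading dose = maintenance dose × R = 114 × 3.060 ≈ 349 mg

349 mg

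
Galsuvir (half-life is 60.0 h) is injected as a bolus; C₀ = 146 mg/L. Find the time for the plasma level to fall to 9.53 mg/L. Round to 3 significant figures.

k = ln 2 / 60.0 = 0.01155 h⁻¹
C(t) = C₀ e^(−kt)  ⇒  t = ln(C₀/C) / k
t = ln(146/9.53) / 0.01155 = 2.729 / 0.01155 ≈ 236 hours

236 hours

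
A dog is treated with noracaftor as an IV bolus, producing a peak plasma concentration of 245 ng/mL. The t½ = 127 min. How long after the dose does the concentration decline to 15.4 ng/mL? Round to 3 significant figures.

k = ln 2 / 127 = 0.005458 min⁻¹
C(t) = C₀ e^(−kt)  ⇒  t = ln(C₀/C) / k
t = ln(245/15.4) / 0.005458 = 2.767 / 0.005458 ≈ 507 minutes

507 minutes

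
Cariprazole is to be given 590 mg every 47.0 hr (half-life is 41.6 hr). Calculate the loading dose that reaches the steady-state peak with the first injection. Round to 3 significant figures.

k = ln 2 / 41.6 = 0.01666 hr⁻¹
Accumulation ratio R = 1 / (1 − e^(−kτ)) = 1 / (1 − e^(−0.01666×47.0)) = 1 / (1 − 0.4570) = 1.842
Loading dose = maintenance dose × R = 590 × 1.842 ≈ 1090 mg

1090 mg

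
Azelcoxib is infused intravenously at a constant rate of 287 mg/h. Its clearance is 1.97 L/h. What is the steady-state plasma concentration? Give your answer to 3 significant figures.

Css = infusion rate / CL = 287 / 1.97 ≈ 146 mg/L

146 mg/L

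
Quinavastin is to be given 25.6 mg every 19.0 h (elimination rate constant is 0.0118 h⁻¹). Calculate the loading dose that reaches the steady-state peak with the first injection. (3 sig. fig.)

Accumulation ratio R = 1 / (1 − e^(−kτ)) = 1 / (1 − e^(−0.01180×19.0)) = 1 / (1 − 0.7992) = 4.979
Loading dose = maintenance dose × R = 25.6 × 4.979 ≈ 127 mg

127 mg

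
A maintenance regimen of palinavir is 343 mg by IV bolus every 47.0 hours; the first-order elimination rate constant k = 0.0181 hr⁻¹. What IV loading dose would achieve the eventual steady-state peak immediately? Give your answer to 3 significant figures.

599 mg

Accumulation ratio R = 1 / (1 − e^(−kτ)) = 1 / (1 − e^(−0.01810×47.0)) = 1 / (1 − 0.4271) = 1.746
Loading dose = maintenance dose × R = 343 × 1.746 ≈ 599 mg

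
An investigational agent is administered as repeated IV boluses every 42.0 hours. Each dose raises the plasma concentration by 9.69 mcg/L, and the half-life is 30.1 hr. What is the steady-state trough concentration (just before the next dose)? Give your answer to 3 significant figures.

5.94 mcg/L

k = ln 2 / 30.1 = 0.02303 hr⁻¹
Fraction remaining after one interval: e^(−kτ) = e^(−0.02303 × 42.0) = 0.3802
R = 1 / (1 − 0.3802) = 1.613
Css,max = 9.69 × 1.613 = 15.63 mcg/L
Css,min = Css,max × e^(−kτ) = 15.63 × 0.3802 ≈ 5.94 mcg/L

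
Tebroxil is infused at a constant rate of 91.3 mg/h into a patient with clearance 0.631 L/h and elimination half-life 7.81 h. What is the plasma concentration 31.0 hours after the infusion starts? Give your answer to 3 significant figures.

135 mg/L

Css = rate / CL = 91.3 / 0.631 = 144.7 mg/L
k = ln 2 / 7.81 = 0.08875 h⁻¹
C(t) = Css (1 − e^(−kt)) = 144.7 × (1 − e^(−2.751)) = 144.7 × 0.9362 ≈ 135 mg/L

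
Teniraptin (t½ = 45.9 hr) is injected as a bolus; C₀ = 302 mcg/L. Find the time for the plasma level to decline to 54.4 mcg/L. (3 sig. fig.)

k = ln 2 / 45.9 = 0.01510 hr⁻¹
C(t) = C₀ e^(−kt)  ⇒  t = ln(C₀/C) / k
t = ln(302/54.4) / 0.01510 = 1.714 / 0.01510 ≈ 114 hours

114 hours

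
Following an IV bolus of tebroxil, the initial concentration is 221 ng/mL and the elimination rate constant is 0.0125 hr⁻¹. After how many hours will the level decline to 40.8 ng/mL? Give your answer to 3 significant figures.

135 hours

C(t) = C₀ e^(−kt)  ⇒  t = ln(C₀/C) / k
t = ln(221/40.8) / 0.01250 = 1.689 / 0.01250 ≈ 135 hours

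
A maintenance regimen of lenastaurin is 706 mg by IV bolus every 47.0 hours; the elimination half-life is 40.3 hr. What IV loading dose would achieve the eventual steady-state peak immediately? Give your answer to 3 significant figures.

1270 mg

k = ln 2 / 40.3 = 0.01720 hr⁻¹
Accumulation ratio R = 1 / (1 − e^(−kτ)) = 1 / (1 − e^(−0.01720×47.0)) = 1 / (1 − 0.4456) = 1.804
Loading dose = maintenance dose × R = 706 × 1.804 ≈ 1270 mg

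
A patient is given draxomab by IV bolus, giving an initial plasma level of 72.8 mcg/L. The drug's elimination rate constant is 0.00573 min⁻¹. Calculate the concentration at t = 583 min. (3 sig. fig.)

2.58 mcg/L

C(t) = C₀ e^(−kt) = 72.8 × e^(−0.005730 × 583) = 72.8 × e^(−3.341) = 72.8 × 0.03542 ≈ 2.58 mcg/L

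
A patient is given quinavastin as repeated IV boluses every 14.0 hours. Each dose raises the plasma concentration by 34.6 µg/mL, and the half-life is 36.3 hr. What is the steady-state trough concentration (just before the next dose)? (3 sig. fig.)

k = ln 2 / 36.3 = 0.01909 hr⁻¹
Fraction remaining after one interval: e^(−kτ) = e^(−0.01909 × 14.0) = 0.7654
R = 1 / (1 − 0.7654) = 4.263
Css,max = 34.6 × 4.263 = 147.5 µg/mL
Css,min = Css,max × e^(−kτ) = 147.5 × 0.7654 ≈ 113 µg/mL

113 µg/mL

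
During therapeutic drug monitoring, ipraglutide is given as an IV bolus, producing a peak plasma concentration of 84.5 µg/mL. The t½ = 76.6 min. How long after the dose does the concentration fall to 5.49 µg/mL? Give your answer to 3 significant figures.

302 minutes

k = ln 2 / 76.6 = 0.009049 min⁻¹
C(t) = C₀ e^(−kt)  ⇒  t = ln(C₀/C) / k
t = ln(84.5/5.49) / 0.009049 = 2.734 / 0.009049 ≈ 302 minutes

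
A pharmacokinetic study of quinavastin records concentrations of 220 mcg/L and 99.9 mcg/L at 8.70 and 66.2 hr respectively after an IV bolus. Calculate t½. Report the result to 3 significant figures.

k = ln(C₁/C₂) / (t₂ − t₁) = ln(220/99.9) / (66.2 − 8.70)
  = 0.7895 / 57.50 = 0.01373 hr⁻¹
t½ = ln 2 / k = ln 2 / 0.01373 ≈ 50.5 hours

50.5 hours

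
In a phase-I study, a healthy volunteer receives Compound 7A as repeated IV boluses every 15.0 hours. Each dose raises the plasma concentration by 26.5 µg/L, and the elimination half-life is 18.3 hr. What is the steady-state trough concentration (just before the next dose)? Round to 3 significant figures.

k = ln 2 / 18.3 = 0.03788 hr⁻¹
Fraction remaining after one interval: e^(−kτ) = e^(−0.03788 × 15.0) = 0.5666
R = 1 / (1 − 0.5666) = 2.307
Css,max = 26.5 × 2.307 = 61.14 µg/L
Css,min = Css,max × e^(−kτ) = 61.14 × 0.5666 ≈ 34.6 µg/L

34.6 µg/L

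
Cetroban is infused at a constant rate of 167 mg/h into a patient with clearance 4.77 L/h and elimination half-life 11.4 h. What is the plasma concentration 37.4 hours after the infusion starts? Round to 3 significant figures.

Css = rate / CL = 167 / 4.77 = 35.01 µg/mL
k = ln 2 / 11.4 = 0.06080 h⁻¹
C(t) = Css (1 − e^(−kt)) = 35.01 × (1 − e^(−2.274)) = 35.01 × 0.8971 ≈ 31.4 µg/mL

31.4 µg/mL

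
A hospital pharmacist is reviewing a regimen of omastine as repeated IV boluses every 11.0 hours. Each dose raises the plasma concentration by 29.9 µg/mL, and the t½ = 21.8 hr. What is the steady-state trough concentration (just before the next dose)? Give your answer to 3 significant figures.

71.4 µg/mL

k = ln 2 / 21.8 = 0.03180 hr⁻¹
Fraction remaining after one interval: e^(−kτ) = e^(−0.03180 × 11.0) = 0.7049
R = 1 / (1 − 0.7049) = 3.388
Css,max = 29.9 × 3.388 = 101.3 µg/mL
Css,min = Css,max × e^(−kτ) = 101.3 × 0.7049 ≈ 71.4 µg/mL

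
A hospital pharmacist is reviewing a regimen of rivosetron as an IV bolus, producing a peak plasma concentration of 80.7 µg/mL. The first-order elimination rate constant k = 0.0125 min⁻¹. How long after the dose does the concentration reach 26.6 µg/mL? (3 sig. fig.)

88.8 minutes

C(t) = C₀ e^(−kt)  ⇒  t = ln(C₀/C) / k
t = ln(80.7/26.6) / 0.01250 = 1.110 / 0.01250 ≈ 88.8 minutes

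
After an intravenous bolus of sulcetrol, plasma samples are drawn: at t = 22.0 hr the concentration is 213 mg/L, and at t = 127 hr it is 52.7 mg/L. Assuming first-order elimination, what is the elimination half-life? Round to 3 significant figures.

52.1 hours

k = ln(C₁/C₂) / (t₂ − t₁) = ln(213/52.7) / (127 − 22.0)
  = 1.397 / 105.0 = 0.01330 hr⁻¹
t½ = ln 2 / k = ln 2 / 0.01330 ≈ 52.1 hours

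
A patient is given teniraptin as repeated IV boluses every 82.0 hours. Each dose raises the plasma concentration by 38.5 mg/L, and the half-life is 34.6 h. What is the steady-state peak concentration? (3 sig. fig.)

k = ln 2 / 34.6 = 0.02003 h⁻¹
Fraction remaining after one interval: e^(−kτ) = e^(−0.02003 × 82.0) = 0.1935
R = 1 / (1 − 0.1935) = 1.240
Css,max = 38.5 × 1.240 ≈ 47.7 mg/L

47.7 mg/L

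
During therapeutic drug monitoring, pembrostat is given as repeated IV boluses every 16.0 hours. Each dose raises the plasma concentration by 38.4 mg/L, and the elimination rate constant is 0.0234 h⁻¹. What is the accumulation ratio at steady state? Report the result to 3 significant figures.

3.20

Fraction remaining after one interval: e^(−kτ) = e^(−0.02340 × 16.0) = 0.6877
R = 1 / (1 − 0.6877) = 1 / 0.3123 ≈ 3.20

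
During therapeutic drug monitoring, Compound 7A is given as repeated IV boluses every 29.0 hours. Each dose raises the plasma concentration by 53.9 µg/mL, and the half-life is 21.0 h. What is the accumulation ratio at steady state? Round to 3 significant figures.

1.62

k = ln 2 / 21.0 = 0.03301 h⁻¹
Fraction remaining after one interval: e^(−kτ) = e^(−0.03301 × 29.0) = 0.3840
R = 1 / (1 − 0.3840) = 1 / 0.6160 ≈ 1.62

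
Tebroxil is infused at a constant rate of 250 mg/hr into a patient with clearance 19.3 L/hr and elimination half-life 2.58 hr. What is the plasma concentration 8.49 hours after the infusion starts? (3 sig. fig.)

Css = rate / CL = 250 / 19.3 = 12.95 µg/mL
k = ln 2 / 2.58 = 0.2687 hr⁻¹
C(t) = Css (1 − e^(−kt)) = 12.95 × (1 − e^(−2.281)) = 12.95 × 0.8978 ≈ 11.6 µg/mL

11.6 µg/mL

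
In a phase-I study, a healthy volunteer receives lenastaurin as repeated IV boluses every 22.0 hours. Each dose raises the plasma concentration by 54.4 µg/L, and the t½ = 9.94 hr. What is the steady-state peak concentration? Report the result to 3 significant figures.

69.4 µg/L

k = ln 2 / 9.94 = 0.06973 hr⁻¹
Fraction remaining after one interval: e^(−kτ) = e^(−0.06973 × 22.0) = 0.2156
R = 1 / (1 − 0.2156) = 1.275
Css,max = 54.4 × 1.275 ≈ 69.4 µg/L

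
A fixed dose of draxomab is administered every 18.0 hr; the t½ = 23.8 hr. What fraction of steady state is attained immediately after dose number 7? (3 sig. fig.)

0.975

k = ln 2 / 23.8 = 0.02912 hr⁻¹
f_n = 1 − e^(−nkτ) = 1 − e^(−7 × 0.02912 × 18.0) = 1 − e^(−3.670) = 1 − 0.02549 ≈ 0.975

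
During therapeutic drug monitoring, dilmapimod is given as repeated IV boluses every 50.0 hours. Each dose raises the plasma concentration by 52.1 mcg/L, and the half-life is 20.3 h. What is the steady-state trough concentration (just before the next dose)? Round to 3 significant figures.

k = ln 2 / 20.3 = 0.03415 h⁻¹
Fraction remaining after one interval: e^(−kτ) = e^(−0.03415 × 50.0) = 0.1814
R = 1 / (1 − 0.1814) = 1.222
Css,max = 52.1 × 1.222 = 63.64 mcg/L
Css,min = Css,max × e^(−kτ) = 63.64 × 0.1814 ≈ 11.5 mcg/L

11.5 mcg/L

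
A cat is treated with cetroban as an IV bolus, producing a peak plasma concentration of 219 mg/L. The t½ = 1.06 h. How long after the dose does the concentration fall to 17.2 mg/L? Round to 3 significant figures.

k = ln 2 / 1.06 = 0.6539 h⁻¹
C(t) = C₀ e^(−kt)  ⇒  t = ln(C₀/C) / k
t = ln(219/17.2) / 0.6539 = 2.544 / 0.6539 ≈ 3.89 hours

3.89 hours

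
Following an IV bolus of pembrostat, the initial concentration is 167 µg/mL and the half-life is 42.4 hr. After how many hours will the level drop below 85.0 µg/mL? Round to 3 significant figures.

41.3 hours

k = ln 2 / 42.4 = 0.01635 hr⁻¹
C(t) = C₀ e^(−kt)  ⇒  t = ln(C₀/C) / k
t = ln(167/85.0) / 0.01635 = 0.6753 / 0.01635 ≈ 41.3 hours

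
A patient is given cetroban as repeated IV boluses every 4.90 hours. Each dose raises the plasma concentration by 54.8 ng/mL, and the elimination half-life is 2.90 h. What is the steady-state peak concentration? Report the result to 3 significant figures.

79.4 ng/mL

k = ln 2 / 2.90 = 0.2390 h⁻¹
Fraction remaining after one interval: e^(−kτ) = e^(−0.2390 × 4.90) = 0.3100
R = 1 / (1 − 0.3100) = 1.449
Css,max = 54.8 × 1.449 ≈ 79.4 ng/mL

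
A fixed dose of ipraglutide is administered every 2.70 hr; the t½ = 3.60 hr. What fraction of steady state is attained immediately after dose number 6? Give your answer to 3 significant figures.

0.956

k = ln 2 / 3.60 = 0.1925 hr⁻¹
f_n = 1 − e^(−nkτ) = 1 − e^(−6 × 0.1925 × 2.70) = 1 − e^(−3.119) = 1 − 0.04419 ≈ 0.956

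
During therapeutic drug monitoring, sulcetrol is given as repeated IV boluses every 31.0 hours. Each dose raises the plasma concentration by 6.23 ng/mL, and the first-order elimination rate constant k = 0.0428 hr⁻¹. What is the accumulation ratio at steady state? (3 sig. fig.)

1.36

Fraction remaining after one interval: e^(−kτ) = e^(−0.04280 × 31.0) = 0.2653
R = 1 / (1 − 0.2653) = 1 / 0.7347 ≈ 1.36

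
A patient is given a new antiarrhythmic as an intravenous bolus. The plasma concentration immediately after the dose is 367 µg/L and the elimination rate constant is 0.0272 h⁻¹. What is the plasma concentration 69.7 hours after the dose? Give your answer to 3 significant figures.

C(t) = C₀ e^(−kt) = 367 × e^(−0.02720 × 69.7) = 367 × e^(−1.896) = 367 × 0.1502 ≈ 55.1 µg/L

55.1 µg/L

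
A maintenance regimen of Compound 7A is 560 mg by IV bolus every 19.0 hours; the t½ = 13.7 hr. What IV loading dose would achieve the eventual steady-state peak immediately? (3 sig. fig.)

907 mg

k = ln 2 / 13.7 = 0.05059 hr⁻¹
Accumulation ratio R = 1 / (1 − e^(−kτ)) = 1 / (1 − e^(−0.05059×19.0)) = 1 / (1 − 0.3824) = 1.619
Loading dose = maintenance dose × R = 560 × 1.619 ≈ 907 mg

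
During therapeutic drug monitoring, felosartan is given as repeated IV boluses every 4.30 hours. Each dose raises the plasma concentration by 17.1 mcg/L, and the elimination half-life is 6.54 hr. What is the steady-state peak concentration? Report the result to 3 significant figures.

46.7 mcg/L

k = ln 2 / 6.54 = 0.1060 hr⁻¹
Fraction remaining after one interval: e^(−kτ) = e^(−0.1060 × 4.30) = 0.6340
R = 1 / (1 − 0.6340) = 2.732
Css,max = 17.1 × 2.732 ≈ 46.7 mcg/L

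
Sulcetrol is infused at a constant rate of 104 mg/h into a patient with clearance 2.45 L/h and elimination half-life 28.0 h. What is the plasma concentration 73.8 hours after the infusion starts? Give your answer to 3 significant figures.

Css = rate / CL = 104 / 2.45 = 42.45 mg/L
k = ln 2 / 28.0 = 0.02476 h⁻¹
C(t) = Css (1 − e^(−kt)) = 42.45 × (1 − e^(−1.827)) = 42.45 × 0.8391 ≈ 35.6 mg/L

35.6 mg/L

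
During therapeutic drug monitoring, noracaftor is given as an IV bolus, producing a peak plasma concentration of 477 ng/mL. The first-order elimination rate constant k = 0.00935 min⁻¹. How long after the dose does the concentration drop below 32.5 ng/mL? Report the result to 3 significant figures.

287 minutes

C(t) = C₀ e^(−kt)  ⇒  t = ln(C₀/C) / k
t = ln(477/32.5) / 0.009350 = 2.686 / 0.009350 ≈ 287 minutes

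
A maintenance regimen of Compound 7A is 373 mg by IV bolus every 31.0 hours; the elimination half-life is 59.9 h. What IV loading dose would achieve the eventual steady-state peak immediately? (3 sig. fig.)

k = ln 2 / 59.9 = 0.01157 h⁻¹
Accumulation ratio R = 1 / (1 − e^(−kτ)) = 1 / (1 − e^(−0.01157×31.0)) = 1 / (1 − 0.6986) = 3.317
Loading dose = maintenance dose × R = 373 × 3.317 ≈ 1240 mg

1240 mg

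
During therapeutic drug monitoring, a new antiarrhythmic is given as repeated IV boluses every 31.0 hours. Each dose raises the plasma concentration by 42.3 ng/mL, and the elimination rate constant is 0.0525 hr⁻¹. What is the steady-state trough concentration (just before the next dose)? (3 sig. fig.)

Fraction remaining after one interval: e^(−kτ) = e^(−0.05250 × 31.0) = 0.1964
R = 1 / (1 − 0.1964) = 1.244
Css,max = 42.3 × 1.244 = 52.64 ng/mL
Css,min = Css,max × e^(−kτ) = 52.64 × 0.1964 ≈ 10.3 ng/mL

10.3 ng/mL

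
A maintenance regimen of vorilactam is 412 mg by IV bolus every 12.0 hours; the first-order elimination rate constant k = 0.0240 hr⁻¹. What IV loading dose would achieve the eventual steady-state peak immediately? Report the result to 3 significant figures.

Accumulation ratio R = 1 / (1 − e^(−kτ)) = 1 / (1 − e^(−0.02400×12.0)) = 1 / (1 − 0.7498) = 3.996
Loading dose = maintenance dose × R = 412 × 3.996 ≈ 1650 mg

1650 mg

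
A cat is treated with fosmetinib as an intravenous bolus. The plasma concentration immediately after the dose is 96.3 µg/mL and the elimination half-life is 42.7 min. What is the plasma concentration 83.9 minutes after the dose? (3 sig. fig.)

k = ln 2 / 42.7 = 0.01623 min⁻¹
C(t) = C₀ e^(−kt) = 96.3 × e^(−0.01623 × 83.9) = 96.3 × e^(−1.362) = 96.3 × 0.2562 ≈ 24.7 µg/mL

24.7 µg/mL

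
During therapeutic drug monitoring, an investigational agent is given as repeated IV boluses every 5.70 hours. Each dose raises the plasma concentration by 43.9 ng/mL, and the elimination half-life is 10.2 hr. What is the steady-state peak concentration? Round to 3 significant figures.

k = ln 2 / 10.2 = 0.06796 hr⁻¹
Fraction remaining after one interval: e^(−kτ) = e^(−0.06796 × 5.70) = 0.6789
R = 1 / (1 − 0.6789) = 3.114
Css,max = 43.9 × 3.114 ≈ 137 ng/mL

137 ng/mL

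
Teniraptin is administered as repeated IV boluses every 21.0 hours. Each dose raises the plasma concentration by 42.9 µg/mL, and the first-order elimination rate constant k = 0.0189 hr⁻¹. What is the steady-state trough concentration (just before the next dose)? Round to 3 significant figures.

Fraction remaining after one interval: e^(−kτ) = e^(−0.01890 × 21.0) = 0.6724
R = 1 / (1 − 0.6724) = 3.053
Css,max = 42.9 × 3.053 = 131.0 µg/mL
Css,min = Css,max × e^(−kτ) = 131.0 × 0.6724 ≈ 88.1 µg/mL

88.1 µg/mL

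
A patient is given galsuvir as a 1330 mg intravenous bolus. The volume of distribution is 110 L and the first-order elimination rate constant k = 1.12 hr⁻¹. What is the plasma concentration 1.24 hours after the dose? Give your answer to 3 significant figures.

C₀ = dose / V = 1330 / 110 = 12.09 µg/mL
C(t) = C₀ e^(−kt) = 12.09 × e^(−1.120 × 1.24) = 12.09 × e^(−1.389) = 12.09 × 0.2494 ≈ 3.02 µg/mL

3.02 µg/mL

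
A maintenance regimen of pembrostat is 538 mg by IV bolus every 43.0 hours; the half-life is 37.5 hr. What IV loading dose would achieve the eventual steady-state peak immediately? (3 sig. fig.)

981 mg

k = ln 2 / 37.5 = 0.01848 hr⁻¹
Accumulation ratio R = 1 / (1 − e^(−kτ)) = 1 / (1 − e^(−0.01848×43.0)) = 1 / (1 − 0.4517) = 1.824
Loading dose = maintenance dose × R = 538 × 1.824 ≈ 981 mg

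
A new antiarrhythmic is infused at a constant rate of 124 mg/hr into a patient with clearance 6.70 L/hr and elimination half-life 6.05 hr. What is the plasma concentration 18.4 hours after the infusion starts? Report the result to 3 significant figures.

16.3 µg/mL

Css = rate / CL = 124 / 6.70 = 18.51 µg/mL
k = ln 2 / 6.05 = 0.1146 hr⁻¹
C(t) = Css (1 − e^(−kt)) = 18.51 × (1 − e^(−2.108)) = 18.51 × 0.8785 ≈ 16.3 µg/mL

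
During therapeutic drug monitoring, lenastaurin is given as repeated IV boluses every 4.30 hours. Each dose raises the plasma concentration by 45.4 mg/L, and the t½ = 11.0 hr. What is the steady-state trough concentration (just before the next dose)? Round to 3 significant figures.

146 mg/L

k = ln 2 / 11.0 = 0.06301 hr⁻¹
Fraction remaining after one interval: e^(−kτ) = e^(−0.06301 × 4.30) = 0.7626
R = 1 / (1 − 0.7626) = 4.213
Css,max = 45.4 × 4.213 = 191.3 mg/L
Css,min = Css,max × e^(−kτ) = 191.3 × 0.7626 ≈ 146 mg/L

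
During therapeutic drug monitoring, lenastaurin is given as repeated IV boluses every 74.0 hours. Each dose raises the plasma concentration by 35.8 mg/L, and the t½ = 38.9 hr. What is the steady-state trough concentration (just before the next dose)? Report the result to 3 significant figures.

k = ln 2 / 38.9 = 0.01782 hr⁻¹
Fraction remaining after one interval: e^(−kτ) = e^(−0.01782 × 74.0) = 0.2675
R = 1 / (1 − 0.2675) = 1.365
Css,max = 35.8 × 1.365 = 48.87 mg/L
Css,min = Css,max × e^(−kτ) = 48.87 × 0.2675 ≈ 13.1 mg/L

13.1 mg/L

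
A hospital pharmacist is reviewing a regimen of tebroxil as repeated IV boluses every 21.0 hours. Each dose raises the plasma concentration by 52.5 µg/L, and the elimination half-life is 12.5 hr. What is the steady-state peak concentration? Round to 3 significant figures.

k = ln 2 / 12.5 = 0.05545 hr⁻¹
Fraction remaining after one interval: e^(−kτ) = e^(−0.05545 × 21.0) = 0.3121
R = 1 / (1 − 0.3121) = 1.454
Css,max = 52.5 × 1.454 ≈ 76.3 µg/L

76.3 µg/L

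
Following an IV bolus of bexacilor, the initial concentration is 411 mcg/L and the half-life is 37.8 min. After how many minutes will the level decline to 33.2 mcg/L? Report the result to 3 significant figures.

k = ln 2 / 37.8 = 0.01834 min⁻¹
C(t) = C₀ e^(−kt)  ⇒  t = ln(C₀/C) / k
t = ln(411/33.2) / 0.01834 = 2.516 / 0.01834 ≈ 137 minutes

137 minutes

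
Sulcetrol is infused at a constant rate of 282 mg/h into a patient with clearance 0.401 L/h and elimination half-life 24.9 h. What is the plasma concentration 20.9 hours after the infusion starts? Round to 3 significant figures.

310 µg/mL

Css = rate / CL = 282 / 0.401 = 703.2 µg/mL
k = ln 2 / 24.9 = 0.02784 h⁻¹
C(t) = Css (1 − e^(−kt)) = 703.2 × (1 − e^(−0.5818)) = 703.2 × 0.4411 ≈ 310 µg/mL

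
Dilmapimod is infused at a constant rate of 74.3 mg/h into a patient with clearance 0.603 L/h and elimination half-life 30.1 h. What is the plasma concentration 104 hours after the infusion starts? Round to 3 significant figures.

112 mg/L

Css = rate / CL = 74.3 / 0.603 = 123.2 mg/L
k = ln 2 / 30.1 = 0.02303 h⁻¹
C(t) = Css (1 − e^(−kt)) = 123.2 × (1 − e^(−2.395)) = 123.2 × 0.9088 ≈ 112 mg/L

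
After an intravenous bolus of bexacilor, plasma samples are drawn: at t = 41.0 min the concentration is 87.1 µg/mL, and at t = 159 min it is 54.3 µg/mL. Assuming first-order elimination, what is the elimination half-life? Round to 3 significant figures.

173 minutes

k = ln(C₁/C₂) / (t₂ − t₁) = ln(87.1/54.3) / (159 − 41.0)
  = 0.4725 / 118.0 = 0.004005 min⁻¹
t½ = ln 2 / k = ln 2 / 0.004005 ≈ 173 minutes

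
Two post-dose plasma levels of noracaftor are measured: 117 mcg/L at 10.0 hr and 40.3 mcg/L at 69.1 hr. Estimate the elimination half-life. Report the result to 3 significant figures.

k = ln(C₁/C₂) / (t₂ − t₁) = ln(117/40.3) / (69.1 − 10.0)
  = 1.066 / 59.10 = 0.01803 hr⁻¹
t½ = ln 2 / k = ln 2 / 0.01803 ≈ 38.4 hours

38.4 hours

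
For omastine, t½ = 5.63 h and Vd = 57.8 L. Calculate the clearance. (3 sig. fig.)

7.12 L/h

k = ln 2 / t½ = ln 2 / 5.63 = 0.1231 h⁻¹
CL = k · V = 0.1231 × 57.8 ≈ 7.12 L/h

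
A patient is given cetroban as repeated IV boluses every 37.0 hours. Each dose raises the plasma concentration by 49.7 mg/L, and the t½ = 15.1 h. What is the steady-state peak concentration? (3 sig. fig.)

k = ln 2 / 15.1 = 0.04590 h⁻¹
Fraction remaining after one interval: e^(−kτ) = e^(−0.04590 × 37.0) = 0.1830
R = 1 / (1 − 0.1830) = 1.224
Css,max = 49.7 × 1.224 ≈ 60.8 mg/L

60.8 mg/L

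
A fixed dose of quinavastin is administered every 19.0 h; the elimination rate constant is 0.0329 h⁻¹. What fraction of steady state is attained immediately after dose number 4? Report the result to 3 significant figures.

f_n = 1 − e^(−nkτ) = 1 − e^(−4 × 0.03290 × 19.0) = 1 − e^(−2.500) = 1 − 0.08205 ≈ 0.918

0.918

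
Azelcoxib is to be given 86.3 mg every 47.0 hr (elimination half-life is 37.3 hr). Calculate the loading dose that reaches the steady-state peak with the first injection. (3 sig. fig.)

148 mg

k = ln 2 / 37.3 = 0.01858 hr⁻¹
Accumulation ratio R = 1 / (1 − e^(−kτ)) = 1 / (1 − e^(−0.01858×47.0)) = 1 / (1 − 0.4175) = 1.717
Loading dose = maintenance dose × R = 86.3 × 1.717 ≈ 148 mg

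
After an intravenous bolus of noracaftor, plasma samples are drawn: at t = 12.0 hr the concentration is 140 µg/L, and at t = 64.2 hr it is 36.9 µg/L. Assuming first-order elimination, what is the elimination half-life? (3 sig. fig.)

k = ln(C₁/C₂) / (t₂ − t₁) = ln(140/36.9) / (64.2 − 12.0)
  = 1.333 / 52.20 = 0.02554 hr⁻¹
t½ = ln 2 / k = ln 2 / 0.02554 ≈ 27.1 hours

27.1 hours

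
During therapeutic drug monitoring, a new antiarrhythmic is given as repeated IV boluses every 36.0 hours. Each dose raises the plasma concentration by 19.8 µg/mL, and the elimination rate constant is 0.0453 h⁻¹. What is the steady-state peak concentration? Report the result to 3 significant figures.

Fraction remaining after one interval: e^(−kτ) = e^(−0.04530 × 36.0) = 0.1958
R = 1 / (1 − 0.1958) = 1.243
Css,max = 19.8 × 1.243 ≈ 24.6 µg/mL

24.6 µg/mL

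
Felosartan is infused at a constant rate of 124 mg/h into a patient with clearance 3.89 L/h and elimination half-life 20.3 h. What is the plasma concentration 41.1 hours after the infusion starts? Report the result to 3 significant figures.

Css = rate / CL = 124 / 3.89 = 31.88 µg/mL
k = ln 2 / 20.3 = 0.03415 h⁻¹
C(t) = Css (1 − e^(−kt)) = 31.88 × (1 − e^(−1.403)) = 31.88 × 0.7542 ≈ 24.0 µg/mL

24.0 µg/mL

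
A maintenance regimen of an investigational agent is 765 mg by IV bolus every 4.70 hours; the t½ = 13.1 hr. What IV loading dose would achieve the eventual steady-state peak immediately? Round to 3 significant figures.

3470 mg

k = ln 2 / 13.1 = 0.05291 hr⁻¹
Accumulation ratio R = 1 / (1 − e^(−kτ)) = 1 / (1 − e^(−0.05291×4.70)) = 1 / (1 − 0.7798) = 4.542
Loading dose = maintenance dose × R = 765 × 4.542 ≈ 3470 mg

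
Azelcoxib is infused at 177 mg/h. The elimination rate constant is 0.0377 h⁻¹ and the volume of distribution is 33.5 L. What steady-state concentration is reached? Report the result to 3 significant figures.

CL = k · V = 0.0377 × 33.5 = 1.263 L/h
Css = rate / CL = 177 / 1.263 ≈ 140 mg/L

140 mg/L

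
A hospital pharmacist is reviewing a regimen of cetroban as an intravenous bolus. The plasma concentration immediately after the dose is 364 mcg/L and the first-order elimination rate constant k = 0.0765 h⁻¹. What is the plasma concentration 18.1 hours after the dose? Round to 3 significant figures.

91.1 mcg/L

C(t) = C₀ e^(−kt) = 364 × e^(−0.07650 × 18.1) = 364 × e^(−1.385) = 364 × 0.2504 ≈ 91.1 mcg/L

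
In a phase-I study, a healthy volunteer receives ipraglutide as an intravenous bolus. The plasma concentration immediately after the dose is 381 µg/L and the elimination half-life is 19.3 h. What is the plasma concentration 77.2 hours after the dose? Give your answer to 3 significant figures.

k = ln 2 / 19.3 = 0.03591 h⁻¹
C(t) = C₀ e^(−kt) = 381 × e^(−0.03591 × 77.2) = 381 × e^(−2.773) = 381 × 0.06250 ≈ 23.8 µg/L

23.8 µg/L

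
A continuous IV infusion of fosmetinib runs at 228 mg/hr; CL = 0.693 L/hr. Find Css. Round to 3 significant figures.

329 mg/L

Css = infusion rate / CL = 228 / 0.693 ≈ 329 mg/L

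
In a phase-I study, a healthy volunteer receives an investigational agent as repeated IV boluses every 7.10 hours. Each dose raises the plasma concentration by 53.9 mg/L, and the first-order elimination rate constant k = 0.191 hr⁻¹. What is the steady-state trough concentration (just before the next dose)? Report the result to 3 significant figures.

18.7 mg/L

Fraction remaining after one interval: e^(−kτ) = e^(−0.1910 × 7.10) = 0.2577
R = 1 / (1 − 0.2577) = 1.347
Css,max = 53.9 × 1.347 = 72.61 mg/L
Css,min = Css,max × e^(−kτ) = 72.61 × 0.2577 ≈ 18.7 mg/L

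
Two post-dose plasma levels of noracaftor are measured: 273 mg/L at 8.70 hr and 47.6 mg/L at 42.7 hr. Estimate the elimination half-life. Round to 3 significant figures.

13.5 hours

k = ln(C₁/C₂) / (t₂ − t₁) = ln(273/47.6) / (42.7 − 8.70)
  = 1.747 / 34.00 = 0.05137 hr⁻¹
t½ = ln 2 / k = ln 2 / 0.05137 ≈ 13.5 hours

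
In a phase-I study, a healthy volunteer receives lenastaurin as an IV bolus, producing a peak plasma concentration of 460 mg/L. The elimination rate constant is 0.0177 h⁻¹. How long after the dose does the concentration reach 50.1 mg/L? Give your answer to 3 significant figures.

125 hours

C(t) = C₀ e^(−kt)  ⇒  t = ln(C₀/C) / k
t = ln(460/50.1) / 0.01770 = 2.217 / 0.01770 ≈ 125 hours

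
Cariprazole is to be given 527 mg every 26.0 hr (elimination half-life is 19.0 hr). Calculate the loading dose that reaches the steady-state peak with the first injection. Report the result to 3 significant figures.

860 mg

k = ln 2 / 19.0 = 0.03648 hr⁻¹
Accumulation ratio R = 1 / (1 − e^(−kτ)) = 1 / (1 − e^(−0.03648×26.0)) = 1 / (1 − 0.3873) = 1.632
Loading dose = maintenance dose × R = 527 × 1.632 ≈ 860 mg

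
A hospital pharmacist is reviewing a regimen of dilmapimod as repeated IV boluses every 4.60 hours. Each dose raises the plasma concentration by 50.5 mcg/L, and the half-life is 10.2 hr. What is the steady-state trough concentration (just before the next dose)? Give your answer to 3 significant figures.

k = ln 2 / 10.2 = 0.06796 hr⁻¹
Fraction remaining after one interval: e^(−kτ) = e^(−0.06796 × 4.60) = 0.7315
R = 1 / (1 − 0.7315) = 3.725
Css,max = 50.5 × 3.725 = 188.1 mcg/L
Css,min = Css,max × e^(−kτ) = 188.1 × 0.7315 ≈ 138 mcg/L

138 mcg/L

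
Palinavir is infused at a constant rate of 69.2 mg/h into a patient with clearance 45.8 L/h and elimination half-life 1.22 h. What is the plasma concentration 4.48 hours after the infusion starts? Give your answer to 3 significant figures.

Css = rate / CL = 69.2 / 45.8 = 1.511 µg/mL
k = ln 2 / 1.22 = 0.5682 h⁻¹
C(t) = Css (1 − e^(−kt)) = 1.511 × (1 − e^(−2.545)) = 1.511 × 0.9216 ≈ 1.39 µg/mL

1.39 µg/mL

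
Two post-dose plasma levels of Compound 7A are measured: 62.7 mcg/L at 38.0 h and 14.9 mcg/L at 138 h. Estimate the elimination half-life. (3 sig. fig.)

48.2 hours

k = ln(C₁/C₂) / (t₂ − t₁) = ln(62.7/14.9) / (138 − 38.0)
  = 1.437 / 100.0 = 0.01437 h⁻¹
t½ = ln 2 / k = ln 2 / 0.01437 ≈ 48.2 hours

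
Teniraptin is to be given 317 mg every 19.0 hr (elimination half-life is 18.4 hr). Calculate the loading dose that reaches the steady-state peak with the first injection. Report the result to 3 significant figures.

k = ln 2 / 18.4 = 0.03767 hr⁻¹
Accumulation ratio R = 1 / (1 − e^(−kτ)) = 1 / (1 − e^(−0.03767×19.0)) = 1 / (1 − 0.4888) = 1.956
Loading dose = maintenance dose × R = 317 × 1.956 ≈ 620 mg

620 mg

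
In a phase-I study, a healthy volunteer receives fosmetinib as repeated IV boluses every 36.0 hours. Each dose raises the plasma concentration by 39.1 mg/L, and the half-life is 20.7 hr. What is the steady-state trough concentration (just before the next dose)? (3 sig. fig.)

k = ln 2 / 20.7 = 0.03349 hr⁻¹
Fraction remaining after one interval: e^(−kτ) = e^(−0.03349 × 36.0) = 0.2996
R = 1 / (1 − 0.2996) = 1.428
Css,max = 39.1 × 1.428 = 55.82 mg/L
Css,min = Css,max × e^(−kτ) = 55.82 × 0.2996 ≈ 16.7 mg/L

16.7 mg/L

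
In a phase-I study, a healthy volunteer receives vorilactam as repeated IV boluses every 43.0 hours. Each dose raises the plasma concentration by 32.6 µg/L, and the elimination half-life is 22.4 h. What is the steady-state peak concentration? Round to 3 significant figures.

k = ln 2 / 22.4 = 0.03094 h⁻¹
Fraction remaining after one interval: e^(−kτ) = e^(−0.03094 × 43.0) = 0.2643
R = 1 / (1 − 0.2643) = 1.359
Css,max = 32.6 × 1.359 ≈ 44.3 µg/L

44.3 µg/L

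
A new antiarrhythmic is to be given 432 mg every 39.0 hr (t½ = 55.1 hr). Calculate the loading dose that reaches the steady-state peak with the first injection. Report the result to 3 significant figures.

1110 mg

k = ln 2 / 55.1 = 0.01258 hr⁻¹
Accumulation ratio R = 1 / (1 − e^(−kτ)) = 1 / (1 − e^(−0.01258×39.0)) = 1 / (1 − 0.6123) = 2.579
Loading dose = maintenance dose × R = 432 × 2.579 ≈ 1110 mg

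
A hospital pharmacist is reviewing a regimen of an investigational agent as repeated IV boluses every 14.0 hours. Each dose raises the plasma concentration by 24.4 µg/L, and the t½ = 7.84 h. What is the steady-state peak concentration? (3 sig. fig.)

k = ln 2 / 7.84 = 0.08841 h⁻¹
Fraction remaining after one interval: e^(−kτ) = e^(−0.08841 × 14.0) = 0.2900
R = 1 / (1 − 0.2900) = 1.409
Css,max = 24.4 × 1.409 ≈ 34.4 µg/L

34.4 µg/L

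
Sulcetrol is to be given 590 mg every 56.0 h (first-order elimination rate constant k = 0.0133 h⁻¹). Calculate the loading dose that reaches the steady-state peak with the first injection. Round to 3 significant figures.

Accumulation ratio R = 1 / (1 − e^(−kτ)) = 1 / (1 − e^(−0.01330×56.0)) = 1 / (1 − 0.4748) = 1.904
Loading dose = maintenance dose × R = 590 × 1.904 ≈ 1120 mg

1120 mg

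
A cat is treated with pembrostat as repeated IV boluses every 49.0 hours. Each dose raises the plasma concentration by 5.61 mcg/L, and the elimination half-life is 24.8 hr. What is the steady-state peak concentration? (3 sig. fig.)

k = ln 2 / 24.8 = 0.02795 hr⁻¹
Fraction remaining after one interval: e^(−kτ) = e^(−0.02795 × 49.0) = 0.2542
R = 1 / (1 − 0.2542) = 1.341
Css,max = 5.61 × 1.341 ≈ 7.52 mcg/L

7.52 mcg/L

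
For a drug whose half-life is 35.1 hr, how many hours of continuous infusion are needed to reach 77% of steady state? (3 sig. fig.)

74.4 hours

k = ln 2 / 35.1 = 0.01975 hr⁻¹
f = 1 − e^(−kt)  ⇒  t = −ln(1 − f) / k
t = −ln(1 − 0.77) / 0.01975 = 1.470 / 0.01975 ≈ 74.4 hours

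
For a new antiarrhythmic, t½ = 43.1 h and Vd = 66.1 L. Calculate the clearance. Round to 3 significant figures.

k = ln 2 / t½ = ln 2 / 43.1 = 0.01608 h⁻¹
CL = k · V = 0.01608 × 66.1 ≈ 1.06 L/h

1.06 L/h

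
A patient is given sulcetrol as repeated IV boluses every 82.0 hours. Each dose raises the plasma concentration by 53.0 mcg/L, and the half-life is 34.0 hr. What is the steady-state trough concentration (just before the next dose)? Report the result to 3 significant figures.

k = ln 2 / 34.0 = 0.02039 hr⁻¹
Fraction remaining after one interval: e^(−kτ) = e^(−0.02039 × 82.0) = 0.1879
R = 1 / (1 − 0.1879) = 1.231
Css,max = 53.0 × 1.231 = 65.26 mcg/L
Css,min = Css,max × e^(−kτ) = 65.26 × 0.1879 ≈ 12.3 mcg/L

12.3 mcg/L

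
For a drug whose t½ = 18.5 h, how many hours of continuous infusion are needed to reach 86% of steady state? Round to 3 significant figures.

k = ln 2 / 18.5 = 0.03747 h⁻¹
f = 1 − e^(−kt)  ⇒  t = −ln(1 − f) / k
t = −ln(1 − 0.86) / 0.03747 = 1.966 / 0.03747 ≈ 52.5 hours

52.5 hours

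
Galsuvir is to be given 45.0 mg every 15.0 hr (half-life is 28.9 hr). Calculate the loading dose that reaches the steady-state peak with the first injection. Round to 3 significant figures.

149 mg

k = ln 2 / 28.9 = 0.02398 hr⁻¹
Accumulation ratio R = 1 / (1 − e^(−kτ)) = 1 / (1 − e^(−0.02398×15.0)) = 1 / (1 − 0.6978) = 3.310
Loading dose = maintenance dose × R = 45.0 × 3.310 ≈ 149 mg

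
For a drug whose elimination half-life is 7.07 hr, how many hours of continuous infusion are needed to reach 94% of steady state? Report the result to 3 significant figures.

28.7 hours

k = ln 2 / 7.07 = 0.09804 hr⁻¹
f = 1 − e^(−kt)  ⇒  t = −ln(1 − f) / k
t = −ln(1 − 0.94) / 0.09804 = 2.813 / 0.09804 ≈ 28.7 hours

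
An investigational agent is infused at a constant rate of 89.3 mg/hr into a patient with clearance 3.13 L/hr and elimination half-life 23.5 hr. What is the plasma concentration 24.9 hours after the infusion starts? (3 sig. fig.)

14.8 mg/L

Css = rate / CL = 89.3 / 3.13 = 28.53 mg/L
k = ln 2 / 23.5 = 0.02950 hr⁻¹
C(t) = Css (1 − e^(−kt)) = 28.53 × (1 − e^(−0.7344)) = 28.53 × 0.5202 ≈ 14.8 mg/L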